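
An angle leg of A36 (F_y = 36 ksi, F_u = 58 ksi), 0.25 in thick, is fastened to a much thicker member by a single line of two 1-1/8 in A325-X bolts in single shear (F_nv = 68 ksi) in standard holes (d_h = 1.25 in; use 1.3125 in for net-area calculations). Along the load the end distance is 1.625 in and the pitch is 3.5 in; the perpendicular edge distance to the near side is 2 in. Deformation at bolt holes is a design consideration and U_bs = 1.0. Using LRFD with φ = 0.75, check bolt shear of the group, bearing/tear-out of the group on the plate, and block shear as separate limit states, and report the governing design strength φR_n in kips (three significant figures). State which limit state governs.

Bolt shear: A_b = π·1.125²/4 = 0.994 in²; R_n = 68 × 0.994 × 2 × 1 = 135.2 kips → 0.75 × 135.2 = 101 kips.
Bearing: edge l_c = 1, r_n = 17.4 kips; interior l_c = 2.25, r_n = 39.15 kips; R_n = 17.4 + 1·39.15 = 56.55 kips → 42.4 kips.
Block shear: A_gv = 1.281, A_nv = 0.7891, A_nt = 0.3359 in²; R_n = min(0.6F_uA_nv, 0.6F_yA_gv) + U_bs·F_u·A_nt = 46.94 kips → 35.2 kips.
Block shear governs: 35.2 kips.

35.2 kips (block shear governs)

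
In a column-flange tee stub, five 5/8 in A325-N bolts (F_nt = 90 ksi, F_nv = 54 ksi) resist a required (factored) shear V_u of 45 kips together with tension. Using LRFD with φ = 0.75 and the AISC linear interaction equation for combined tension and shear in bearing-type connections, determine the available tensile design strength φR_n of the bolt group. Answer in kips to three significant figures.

59.6 kips

A_b = π·0.625²/4 = 0.3068 in²; f_rv = 45 / (5 × 0.3068) = 29.34 ksi.
F'_nt = 1.3 F_nt − (F_nt / φF_nv) f_rv = 1.3·90 − (90/(0.75·54))·29.34 = 51.81 ksi, capped at F_nt → F'_nt = 51.81 ksi.
R_n = F'_nt · A_b · n = 51.81 × 0.3068 × 5 = 79.48 kips.
Design strength φR_n = 0.75 × 79.48 = 59.6 kips.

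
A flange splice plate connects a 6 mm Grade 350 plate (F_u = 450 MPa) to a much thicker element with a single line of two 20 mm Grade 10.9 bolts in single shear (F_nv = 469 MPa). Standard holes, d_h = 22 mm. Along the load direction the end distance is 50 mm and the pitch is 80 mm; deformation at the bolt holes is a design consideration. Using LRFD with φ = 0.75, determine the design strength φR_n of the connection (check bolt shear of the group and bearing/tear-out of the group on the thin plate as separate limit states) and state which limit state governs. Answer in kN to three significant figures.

192 kN (bearing governs)

Bolt shear: A_b = π·20²/4 = 314.2 mm²; R_n = 469 × 314.2 × 2 × 1 / 1000 = 294.7 kN → 0.75 × 294.7 = 221 kN.
Bearing (1.2 l_c t F_u ≤ 2.4 d t F_u): upper limit = 2.4·20·6·450 / 1000 = 129.6 kN.
  Edge l_c = 50 − 22/2 = 39 → r_n = 126.4 kN; interior l_c = 80 − 22 = 58 → r_n = 129.6 kN.
  R_n,bearing = 1·126.4 + 1·129.6 = 256 kN → 0.75 × 256 = 192 kN.
Bearing governs: 192 kN.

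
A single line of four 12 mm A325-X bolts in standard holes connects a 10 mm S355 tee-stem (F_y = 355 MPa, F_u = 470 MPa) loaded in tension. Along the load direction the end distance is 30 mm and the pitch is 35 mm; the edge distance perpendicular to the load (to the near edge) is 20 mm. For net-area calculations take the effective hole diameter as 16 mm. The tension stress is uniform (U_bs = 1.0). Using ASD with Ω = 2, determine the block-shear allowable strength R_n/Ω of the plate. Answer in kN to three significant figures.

Shear plane L_v = 30 + 3·35 = 135 mm; A_gv = 135 × 10 = 1350 mm².
A_nv = (135 − 3.5·16) × 10 = 790 mm².
A_nt = (20 − 0.5·16) × 10 = 120 mm².
0.6 F_u A_nv = 222.8 kN; 0.6 F_y A_gv = 287.6 kN → shear rupture governs the shear term.
R_n = 222.8 + 1.0 × 470 × 120 / 1000 = 279.2 kN.
Allowable strength R_n/Ω = 279.2 / 2 = 140 kN.

140 kN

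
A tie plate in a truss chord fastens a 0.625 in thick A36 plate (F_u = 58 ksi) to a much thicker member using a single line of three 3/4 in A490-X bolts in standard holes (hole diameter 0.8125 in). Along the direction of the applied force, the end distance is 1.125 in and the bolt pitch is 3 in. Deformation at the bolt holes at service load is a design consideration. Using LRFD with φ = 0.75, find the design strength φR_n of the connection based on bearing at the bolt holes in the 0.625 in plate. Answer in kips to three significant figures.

121 kips

Per bolt r_n = 1.2 l_c t F_u ≤ 2.4 d t F_u; upper limit = 2.4 × 0.75 × 0.625 × 58 = 65.25 kips.
Edge bolt: l_c = 1.125 − 0.8125/2 = 0.7188 in → 1.2 × 0.7188 × 0.625 × 58 = 31.27 → r_n = 31.27 kips.
Interior bolts: l_c = 3 − 0.8125 = 2.188 in → 1.2 × 2.188 × 0.625 × 58 = 95.16 → r_n = 65.25 kips.
R_n = 1 × 31.27 + 2 × 65.25 = 161.8 kips.
Design strength φR_n = 0.75 × 161.8 = 121 kips.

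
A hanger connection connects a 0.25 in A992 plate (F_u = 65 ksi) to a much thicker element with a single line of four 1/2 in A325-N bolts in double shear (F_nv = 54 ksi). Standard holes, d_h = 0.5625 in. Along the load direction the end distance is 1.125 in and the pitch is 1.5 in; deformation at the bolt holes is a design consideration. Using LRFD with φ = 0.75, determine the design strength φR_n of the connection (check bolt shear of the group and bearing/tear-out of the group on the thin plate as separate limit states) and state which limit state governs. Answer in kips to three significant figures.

53.5 kips (bearing governs)

Bolt shear: A_b = π·0.5²/4 = 0.1963 in²; R_n = 54 × 0.1963 × 4 × 2 = 84.82 kips → 0.75 × 84.82 = 63.6 kips.
Bearing (1.2 l_c t F_u ≤ 2.4 d t F_u): upper limit = 2.4·0.5·0.25·65 = 19.5 kips.
  Edge l_c = 1.125 − 0.5625/2 = 0.8438 → r_n = 16.45 kips; interior l_c = 1.5 − 0.5625 = 0.9375 → r_n = 18.28 kips.
  R_n,bearing = 1·16.45 + 3·18.28 = 71.3 kips → 0.75 × 71.3 = 53.5 kips.
Bearing governs: 53.5 kips.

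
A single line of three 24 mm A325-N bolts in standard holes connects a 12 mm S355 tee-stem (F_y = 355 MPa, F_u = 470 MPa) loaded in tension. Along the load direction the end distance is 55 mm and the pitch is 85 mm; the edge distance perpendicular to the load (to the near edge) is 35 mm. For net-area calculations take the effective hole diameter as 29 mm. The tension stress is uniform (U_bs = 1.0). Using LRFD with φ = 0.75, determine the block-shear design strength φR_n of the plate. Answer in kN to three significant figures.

Shear plane L_v = 55 + 2·85 = 225 mm; A_gv = 225 × 12 = 2700 mm².
A_nv = (225 − 2.5·29) × 12 = 1830 mm².
A_nt = (35 − 0.5·29) × 12 = 246 mm².
0.6 F_u A_nv = 516.1 kN; 0.6 F_y A_gv = 575.1 kN → shear rupture governs the shear term.
R_n = 516.1 + 1.0 × 470 × 246 / 1000 = 631.7 kN.
Design strength φR_n = 0.75 × 631.7 = 474 kN.

474 kN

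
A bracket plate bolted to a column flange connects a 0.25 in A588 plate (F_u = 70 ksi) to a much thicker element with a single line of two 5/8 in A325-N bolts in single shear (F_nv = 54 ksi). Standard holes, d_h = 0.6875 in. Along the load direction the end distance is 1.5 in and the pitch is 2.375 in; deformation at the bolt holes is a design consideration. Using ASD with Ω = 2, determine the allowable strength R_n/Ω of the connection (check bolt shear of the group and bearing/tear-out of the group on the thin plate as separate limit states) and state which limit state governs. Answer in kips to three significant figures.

16.6 kips (bolt shear governs)

Bolt shear: A_b = π·0.625²/4 = 0.3068 in²; R_n = 54 × 0.3068 × 2 × 1 = 33.13 kips → 33.13 / 2 = 16.6 kips.
Bearing (1.2 l_c t F_u ≤ 2.4 d t F_u): upper limit = 2.4·0.625·0.25·70 = 26.25 kips.
  Edge l_c = 1.5 − 0.6875/2 = 1.156 → r_n = 24.28 kips; interior l_c = 2.375 − 0.6875 = 1.688 → r_n = 26.25 kips.
  R_n,bearing = 1·24.28 + 1·26.25 = 50.53 kips → 50.53 / 2 = 25.3 kips.
Bolt shear governs: 16.6 kips.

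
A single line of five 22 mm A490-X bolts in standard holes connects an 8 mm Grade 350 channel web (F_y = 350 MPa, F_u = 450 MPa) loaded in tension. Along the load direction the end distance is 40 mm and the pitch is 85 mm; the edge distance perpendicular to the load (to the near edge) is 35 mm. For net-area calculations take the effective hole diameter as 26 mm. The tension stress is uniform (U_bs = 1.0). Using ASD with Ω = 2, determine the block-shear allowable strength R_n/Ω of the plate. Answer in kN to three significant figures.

324 kN

Shear plane L_v = 40 + 4·85 = 380 mm; A_gv = 380 × 8 = 3040 mm².
A_nv = (380 − 4.5·26) × 8 = 2104 mm².
A_nt = (35 − 0.5·26) × 8 = 176 mm².
0.6 F_u A_nv = 568.1 kN; 0.6 F_y A_gv = 638.4 kN → shear rupture governs the shear term.
R_n = 568.1 + 1.0 × 450 × 176 / 1000 = 647.3 kN.
Allowable strength R_n/Ω = 647.3 / 2 = 324 kN.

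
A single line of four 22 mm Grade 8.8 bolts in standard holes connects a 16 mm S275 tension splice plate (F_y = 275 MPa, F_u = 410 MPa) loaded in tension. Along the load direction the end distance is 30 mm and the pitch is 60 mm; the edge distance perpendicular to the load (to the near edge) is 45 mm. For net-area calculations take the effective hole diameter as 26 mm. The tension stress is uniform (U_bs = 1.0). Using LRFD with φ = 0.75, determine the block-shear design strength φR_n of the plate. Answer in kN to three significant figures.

Shear plane L_v = 30 + 3·60 = 210 mm; A_gv = 210 × 16 = 3360 mm².
A_nv = (210 − 3.5·26) × 16 = 1904 mm².
A_nt = (45 − 0.5·26) × 16 = 512 mm².
0.6 F_u A_nv = 468.4 kN; 0.6 F_y A_gv = 554.4 kN → shear rupture governs the shear term.
R_n = 468.4 + 1.0 × 410 × 512 / 1000 = 678.3 kN.
Design strength φR_n = 0.75 × 678.3 = 509 kN.

509 kN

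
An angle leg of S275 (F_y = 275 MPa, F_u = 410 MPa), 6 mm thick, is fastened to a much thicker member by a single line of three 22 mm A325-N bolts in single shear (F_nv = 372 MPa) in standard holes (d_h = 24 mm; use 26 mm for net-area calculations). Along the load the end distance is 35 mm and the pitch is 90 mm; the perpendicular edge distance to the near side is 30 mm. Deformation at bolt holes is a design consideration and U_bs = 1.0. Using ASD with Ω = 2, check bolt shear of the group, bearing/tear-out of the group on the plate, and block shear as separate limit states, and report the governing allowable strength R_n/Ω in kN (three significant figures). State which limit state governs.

Bolt shear: A_b = π·22²/4 = 380.1 mm²; R_n = 372 × 380.1 × 3 × 1 / 1000 = 424.2 kN → 424.2 / 2 = 212 kN.
Bearing: edge l_c = 23, r_n = 67.9 kN; interior l_c = 66, r_n = 129.9 kN; R_n = 67.9 + 2·129.9 = 327.7 kN → 164 kN.
Block shear: A_gv = 1290, A_nv = 900, A_nt = 102 mm²; R_n = min(0.6F_uA_nv, 0.6F_yA_gv) + U_bs·F_u·A_nt = 254.7 kN → 127 kN.
Block shear governs: 127 kN.

127 kN (block shear governs)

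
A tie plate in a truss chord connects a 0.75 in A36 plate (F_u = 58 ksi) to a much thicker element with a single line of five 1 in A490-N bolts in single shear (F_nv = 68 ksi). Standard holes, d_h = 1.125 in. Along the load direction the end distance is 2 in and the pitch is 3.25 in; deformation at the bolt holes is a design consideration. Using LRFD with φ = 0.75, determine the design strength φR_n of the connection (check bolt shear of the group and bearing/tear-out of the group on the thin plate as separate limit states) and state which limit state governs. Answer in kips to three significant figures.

200 kips (bolt shear governs)

Bolt shear: A_b = π·1²/4 = 0.7854 in²; R_n = 68 × 0.7854 × 5 × 1 = 267 kips → 0.75 × 267 = 200 kips.
Bearing (1.2 l_c t F_u ≤ 2.4 d t F_u): upper limit = 2.4·1·0.75·58 = 104.4 kips.
  Edge l_c = 2 − 1.125/2 = 1.438 → r_n = 75.04 kips; interior l_c = 3.25 − 1.125 = 2.125 → r_n = 104.4 kips.
  R_n,bearing = 1·75.04 + 4·104.4 = 492.6 kips → 0.75 × 492.6 = 369 kips.
Bolt shear governs: 200 kips.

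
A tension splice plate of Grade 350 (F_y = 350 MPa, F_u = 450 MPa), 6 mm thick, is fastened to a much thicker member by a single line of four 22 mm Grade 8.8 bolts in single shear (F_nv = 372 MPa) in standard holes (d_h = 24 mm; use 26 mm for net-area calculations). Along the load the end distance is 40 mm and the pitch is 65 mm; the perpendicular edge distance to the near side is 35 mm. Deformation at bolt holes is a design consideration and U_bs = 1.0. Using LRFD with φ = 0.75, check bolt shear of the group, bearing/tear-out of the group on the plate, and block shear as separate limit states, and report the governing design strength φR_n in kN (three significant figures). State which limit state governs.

Bolt shear: A_b = π·22²/4 = 380.1 mm²; R_n = 372 × 380.1 × 4 × 1 / 1000 = 565.6 kN → 0.75 × 565.6 = 424 kN.
Bearing: edge l_c = 28, r_n = 90.72 kN; interior l_c = 41, r_n = 132.8 kN; R_n = 90.72 + 3·132.8 = 489.2 kN → 367 kN.
Block shear: A_gv = 1410, A_nv = 864, A_nt = 132 mm²; R_n = min(0.6F_uA_nv, 0.6F_yA_gv) + U_bs·F_u·A_nt = 292.7 kN → 220 kN.
Block shear governs: 220 kN.

220 kN (block shear governs)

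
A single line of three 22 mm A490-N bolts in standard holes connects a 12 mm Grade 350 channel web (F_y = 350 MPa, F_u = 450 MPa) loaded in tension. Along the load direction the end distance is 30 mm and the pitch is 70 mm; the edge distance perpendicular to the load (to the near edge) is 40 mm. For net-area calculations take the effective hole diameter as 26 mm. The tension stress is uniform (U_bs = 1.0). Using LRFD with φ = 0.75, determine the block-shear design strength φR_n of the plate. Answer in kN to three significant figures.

Shear plane L_v = 30 + 2·70 = 170 mm; A_gv = 170 × 12 = 2040 mm².
A_nv = (170 − 2.5·26) × 12 = 1260 mm².
A_nt = (40 − 0.5·26) × 12 = 324 mm².
0.6 F_u A_nv = 340.2 kN; 0.6 F_y A_gv = 428.4 kN → shear rupture governs the shear term.
R_n = 340.2 + 1.0 × 450 × 324 / 1000 = 486 kN.
Design strength φR_n = 0.75 × 486 = 364 kN.

364 kN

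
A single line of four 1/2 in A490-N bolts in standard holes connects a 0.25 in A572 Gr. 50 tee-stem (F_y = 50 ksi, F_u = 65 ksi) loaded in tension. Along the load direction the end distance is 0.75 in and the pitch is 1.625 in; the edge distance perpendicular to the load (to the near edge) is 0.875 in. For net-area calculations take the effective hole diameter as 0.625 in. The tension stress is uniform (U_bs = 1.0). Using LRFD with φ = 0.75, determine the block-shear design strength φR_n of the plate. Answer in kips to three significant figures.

32 kips

Shear plane L_v = 0.75 + 3·1.625 = 5.625 in; A_gv = 5.625 × 0.25 = 1.406 in².
A_nv = (5.625 − 3.5·0.625) × 0.25 = 0.8594 in².
A_nt = (0.875 − 0.5·0.625) × 0.25 = 0.1406 in².
0.6 F_u A_nv = 33.52 kips; 0.6 F_y A_gv = 42.19 kips → shear rupture governs the shear term.
R_n = 33.52 + 1.0 × 65 × 0.1406 = 42.66 kips.
Design strength φR_n = 0.75 × 42.66 = 32 kips.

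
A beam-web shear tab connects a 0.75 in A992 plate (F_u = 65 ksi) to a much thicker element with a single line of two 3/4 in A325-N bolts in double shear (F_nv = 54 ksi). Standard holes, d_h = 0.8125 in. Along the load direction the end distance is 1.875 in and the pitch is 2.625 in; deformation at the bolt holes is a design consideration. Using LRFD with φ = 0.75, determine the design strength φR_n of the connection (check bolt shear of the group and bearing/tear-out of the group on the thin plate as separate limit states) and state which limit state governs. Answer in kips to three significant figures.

Bolt shear: A_b = π·0.75²/4 = 0.4418 in²; R_n = 54 × 0.4418 × 2 × 2 = 95.43 kips → 0.75 × 95.43 = 71.6 kips.
Bearing (1.2 l_c t F_u ≤ 2.4 d t F_u): upper limit = 2.4·0.75·0.75·65 = 87.75 kips.
  Edge l_c = 1.875 − 0.8125/2 = 1.469 → r_n = 85.92 kips; interior l_c = 2.625 − 0.8125 = 1.812 → r_n = 87.75 kips.
  R_n,bearing = 1·85.92 + 1·87.75 = 173.7 kips → 0.75 × 173.7 = 130 kips.
Bolt shear governs: 71.6 kips.

71.6 kips (bolt shear governs)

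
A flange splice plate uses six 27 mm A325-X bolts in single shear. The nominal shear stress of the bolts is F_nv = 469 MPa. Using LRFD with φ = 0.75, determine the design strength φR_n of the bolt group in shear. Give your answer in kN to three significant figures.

A_b = π × 27² / 4 = 572.6 mm².
R_n = F_nv · A_b · n · n_s = 469 × 572.6 × 6 × 1 / 1000 = 1611 kN.
Design strength φR_n = 0.75 × 1611 = 1210 kN.

1210 kN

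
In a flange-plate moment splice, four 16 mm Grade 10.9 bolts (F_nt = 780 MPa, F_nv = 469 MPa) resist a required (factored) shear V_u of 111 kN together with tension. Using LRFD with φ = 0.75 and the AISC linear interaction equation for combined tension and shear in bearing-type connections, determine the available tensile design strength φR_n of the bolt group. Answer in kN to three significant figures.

A_b = π·16²/4 = 201.1 mm²; f_rv = 111 × 1000 / (4 × 201.1) = 138 MPa.
F'_nt = 1.3 F_nt − (F_nt / φF_nv) f_rv = 1.3·780 − (780/(0.75·469))·138 = 707.9 MPa, capped at F_nt → F'_nt = 707.9 MPa.
R_n = F'_nt · A_b · n = 707.9 × 201.1 × 4 / 1000 = 569.4 kN.
Design strength φR_n = 0.75 × 569.4 = 427 kN.

427 kN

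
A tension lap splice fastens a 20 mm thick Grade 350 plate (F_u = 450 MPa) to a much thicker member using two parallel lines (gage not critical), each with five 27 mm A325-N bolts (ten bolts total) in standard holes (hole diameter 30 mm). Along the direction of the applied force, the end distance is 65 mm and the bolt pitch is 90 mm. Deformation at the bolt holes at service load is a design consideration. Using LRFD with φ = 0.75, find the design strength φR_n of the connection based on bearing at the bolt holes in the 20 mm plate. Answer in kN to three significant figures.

Per bolt r_n = 1.2 l_c t F_u ≤ 2.4 d t F_u; upper limit = 2.4 × 27 × 20 × 450 / 1000 = 583.2 kN.
Edge bolt: l_c = 65 − 30/2 = 50 mm → 1.2 × 50 × 20 × 450 / 1000 = 540 → r_n = 540 kN.
Interior bolts: l_c = 90 − 30 = 60 mm → 1.2 × 60 × 20 × 450 / 1000 = 648 → r_n = 583.2 kN.
R_n = 2 × 540 + 8 × 583.2 = 5746 kN.
Design strength φR_n = 0.75 × 5746 = 4310 kN.

4310 kN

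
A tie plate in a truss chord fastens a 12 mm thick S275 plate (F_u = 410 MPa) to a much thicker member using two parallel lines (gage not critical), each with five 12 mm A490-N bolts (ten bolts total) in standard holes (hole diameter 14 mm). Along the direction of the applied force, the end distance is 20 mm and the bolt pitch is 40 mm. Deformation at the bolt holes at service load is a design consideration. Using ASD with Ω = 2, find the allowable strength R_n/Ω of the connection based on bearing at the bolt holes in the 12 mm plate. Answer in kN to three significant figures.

Per bolt r_n = 1.2 l_c t F_u ≤ 2.4 d t F_u; upper limit = 2.4 × 12 × 12 × 410 / 1000 = 141.7 kN.
Edge bolt: l_c = 20 − 14/2 = 13 mm → 1.2 × 13 × 12 × 410 / 1000 = 76.75 → r_n = 76.75 kN.
Interior bolts: l_c = 40 − 14 = 26 mm → 1.2 × 26 × 12 × 410 / 1000 = 153.5 → r_n = 141.7 kN.
R_n = 2 × 76.75 + 8 × 141.7 = 1287 kN.
Allowable strength R_n/Ω = 1287 / 2 = 644 kN.

644 kN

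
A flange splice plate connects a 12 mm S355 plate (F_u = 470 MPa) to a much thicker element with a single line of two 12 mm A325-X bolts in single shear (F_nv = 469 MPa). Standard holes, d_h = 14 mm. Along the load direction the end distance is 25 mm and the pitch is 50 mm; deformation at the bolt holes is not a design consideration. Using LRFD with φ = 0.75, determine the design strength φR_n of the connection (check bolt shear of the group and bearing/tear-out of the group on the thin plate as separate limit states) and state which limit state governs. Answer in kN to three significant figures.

Bolt shear: A_b = π·12²/4 = 113.1 mm²; R_n = 469 × 113.1 × 2 × 1 / 1000 = 106.1 kN → 0.75 × 106.1 = 79.6 kN.
Bearing (1.5 l_c t F_u ≤ 3.0 d t F_u): upper limit = 3.0·12·12·470 / 1000 = 203 kN.
  Edge l_c = 25 − 14/2 = 18 → r_n = 152.3 kN; interior l_c = 50 − 14 = 36 → r_n = 203 kN.
  R_n,bearing = 1·152.3 + 1·203 = 355.3 kN → 0.75 × 355.3 = 266 kN.
Bolt shear governs: 79.6 kN.

79.6 kN (bolt shear governs)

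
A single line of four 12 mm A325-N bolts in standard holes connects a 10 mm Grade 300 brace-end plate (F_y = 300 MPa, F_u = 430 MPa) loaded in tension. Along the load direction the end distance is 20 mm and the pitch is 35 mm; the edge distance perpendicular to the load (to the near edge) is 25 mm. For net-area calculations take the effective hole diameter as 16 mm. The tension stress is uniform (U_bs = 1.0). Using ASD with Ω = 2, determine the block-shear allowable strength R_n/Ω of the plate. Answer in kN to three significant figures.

126 kN

Shear plane L_v = 20 + 3·35 = 125 mm; A_gv = 125 × 10 = 1250 mm².
A_nv = (125 − 3.5·16) × 10 = 690 mm².
A_nt = (25 − 0.5·16) × 10 = 170 mm².
0.6 F_u A_nv = 178 kN; 0.6 F_y A_gv = 225 kN → shear rupture governs the shear term.
R_n = 178 + 1.0 × 430 × 170 / 1000 = 251.1 kN.
Allowable strength R_n/Ω = 251.1 / 2 = 126 kN.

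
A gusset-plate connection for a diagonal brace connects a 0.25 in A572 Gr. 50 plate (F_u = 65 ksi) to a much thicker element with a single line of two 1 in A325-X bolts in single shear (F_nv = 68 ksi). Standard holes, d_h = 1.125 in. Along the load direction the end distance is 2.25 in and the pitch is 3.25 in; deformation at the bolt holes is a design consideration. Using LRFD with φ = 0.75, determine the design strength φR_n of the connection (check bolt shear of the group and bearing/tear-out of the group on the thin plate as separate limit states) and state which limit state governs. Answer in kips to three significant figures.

53.9 kips (bearing governs)

Bolt shear: A_b = π·1²/4 = 0.7854 in²; R_n = 68 × 0.7854 × 2 × 1 = 106.8 kips → 0.75 × 106.8 = 80.1 kips.
Bearing (1.2 l_c t F_u ≤ 2.4 d t F_u): upper limit = 2.4·1·0.25·65 = 39 kips.
  Edge l_c = 2.25 − 1.125/2 = 1.688 → r_n = 32.91 kips; interior l_c = 3.25 − 1.125 = 2.125 → r_n = 39 kips.
  R_n,bearing = 1·32.91 + 1·39 = 71.91 kips → 0.75 × 71.91 = 53.9 kips.
Bearing governs: 53.9 kips.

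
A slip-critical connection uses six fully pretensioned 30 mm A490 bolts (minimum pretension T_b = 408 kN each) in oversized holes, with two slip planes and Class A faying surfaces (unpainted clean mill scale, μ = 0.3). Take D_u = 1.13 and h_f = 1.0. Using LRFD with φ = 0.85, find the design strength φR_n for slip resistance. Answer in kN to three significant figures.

1410 kN

R_n = μ · D_u · h_f · T_b · n_s · n_b = 0.3 × 1.13 × 1.0 × 408 × 2 × 6 = 1660 kN.
Design strength φR_n = 0.85 × 1660 = 1410 kN.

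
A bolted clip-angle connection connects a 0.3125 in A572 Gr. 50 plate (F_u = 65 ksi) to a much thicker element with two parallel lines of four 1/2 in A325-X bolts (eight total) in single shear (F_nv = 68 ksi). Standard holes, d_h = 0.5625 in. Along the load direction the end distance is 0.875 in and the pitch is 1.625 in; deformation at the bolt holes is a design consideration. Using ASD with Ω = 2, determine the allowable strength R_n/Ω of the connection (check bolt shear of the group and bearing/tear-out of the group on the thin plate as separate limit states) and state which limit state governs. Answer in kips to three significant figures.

53.4 kips (bolt shear governs)

Bolt shear: A_b = π·0.5²/4 = 0.1963 in²; R_n = 68 × 0.1963 × 8 × 1 = 106.8 kips → 106.8 / 2 = 53.4 kips.
Bearing (1.2 l_c t F_u ≤ 2.4 d t F_u): upper limit = 2.4·0.5·0.3125·65 = 24.38 kips.
  Edge l_c = 0.875 − 0.5625/2 = 0.5938 → r_n = 14.47 kips; interior l_c = 1.625 − 0.5625 = 1.062 → r_n = 24.38 kips.
  R_n,bearing = 2·14.47 + 6·24.38 = 175.2 kips → 175.2 / 2 = 87.6 kips.
Bolt shear governs: 53.4 kips.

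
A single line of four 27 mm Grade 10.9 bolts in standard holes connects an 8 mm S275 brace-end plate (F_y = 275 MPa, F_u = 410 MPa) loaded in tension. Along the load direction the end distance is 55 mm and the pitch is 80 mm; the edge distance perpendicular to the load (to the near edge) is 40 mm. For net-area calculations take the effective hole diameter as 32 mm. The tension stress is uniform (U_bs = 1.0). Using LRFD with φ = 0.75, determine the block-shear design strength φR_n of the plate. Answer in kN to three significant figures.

Shear plane L_v = 55 + 3·80 = 295 mm; A_gv = 295 × 8 = 2360 mm².
A_nv = (295 − 3.5·32) × 8 = 1464 mm².
A_nt = (40 − 0.5·32) × 8 = 192 mm².
0.6 F_u A_nv = 360.1 kN; 0.6 F_y A_gv = 389.4 kN → shear rupture governs the shear term.
R_n = 360.1 + 1.0 × 410 × 192 / 1000 = 438.9 kN.
Design strength φR_n = 0.75 × 438.9 = 329 kN.

329 kN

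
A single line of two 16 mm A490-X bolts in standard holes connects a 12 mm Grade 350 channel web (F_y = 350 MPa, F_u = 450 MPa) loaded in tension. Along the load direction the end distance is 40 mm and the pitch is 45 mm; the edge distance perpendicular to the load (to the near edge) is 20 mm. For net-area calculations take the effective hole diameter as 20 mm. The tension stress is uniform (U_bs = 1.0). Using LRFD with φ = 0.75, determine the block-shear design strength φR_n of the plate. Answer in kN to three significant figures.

Shear plane L_v = 40 + 1·45 = 85 mm; A_gv = 85 × 12 = 1020 mm².
A_nv = (85 − 1.5·20) × 12 = 660 mm².
A_nt = (20 − 0.5·20) × 12 = 120 mm².
0.6 F_u A_nv = 178.2 kN; 0.6 F_y A_gv = 214.2 kN → shear rupture governs the shear term.
R_n = 178.2 + 1.0 × 450 × 120 / 1000 = 232.2 kN.
Design strength φR_n = 0.75 × 232.2 = 174 kN.

174 kN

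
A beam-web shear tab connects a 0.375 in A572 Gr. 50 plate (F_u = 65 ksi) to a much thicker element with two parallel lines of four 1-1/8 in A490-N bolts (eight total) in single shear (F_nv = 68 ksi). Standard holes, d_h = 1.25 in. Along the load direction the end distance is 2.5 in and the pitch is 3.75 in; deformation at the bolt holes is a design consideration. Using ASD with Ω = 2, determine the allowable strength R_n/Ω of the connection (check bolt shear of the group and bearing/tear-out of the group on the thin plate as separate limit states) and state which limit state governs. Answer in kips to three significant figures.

Bolt shear: A_b = π·1.125²/4 = 0.994 in²; R_n = 68 × 0.994 × 8 × 1 = 540.7 kips → 540.7 / 2 = 270 kips.
Bearing (1.2 l_c t F_u ≤ 2.4 d t F_u): upper limit = 2.4·1.125·0.375·65 = 65.81 kips.
  Edge l_c = 2.5 − 1.25/2 = 1.875 → r_n = 54.84 kips; interior l_c = 3.75 − 1.25 = 2.5 → r_n = 65.81 kips.
  R_n,bearing = 2·54.84 + 6·65.81 = 504.6 kips → 504.6 / 2 = 252 kips.
Bearing governs: 252 kips.

252 kips (bearing governs)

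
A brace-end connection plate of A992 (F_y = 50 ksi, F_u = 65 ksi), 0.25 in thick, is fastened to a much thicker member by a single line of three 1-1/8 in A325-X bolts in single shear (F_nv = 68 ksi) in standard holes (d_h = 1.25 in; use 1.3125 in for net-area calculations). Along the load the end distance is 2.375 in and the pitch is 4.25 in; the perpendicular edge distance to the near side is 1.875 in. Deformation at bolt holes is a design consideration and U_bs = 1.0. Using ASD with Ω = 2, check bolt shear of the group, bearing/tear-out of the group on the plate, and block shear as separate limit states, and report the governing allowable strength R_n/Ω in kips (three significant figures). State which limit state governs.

46.9 kips (block shear governs)

Bolt shear: A_b = π·1.125²/4 = 0.994 in²; R_n = 68 × 0.994 × 3 × 1 = 202.8 kips → 202.8 / 2 = 101 kips.
Bearing: edge l_c = 1.75, r_n = 34.12 kips; interior l_c = 3, r_n = 43.87 kips; R_n = 34.12 + 2·43.87 = 121.9 kips → 60.9 kips.
Block shear: A_gv = 2.719, A_nv = 1.898, A_nt = 0.3047 in²; R_n = min(0.6F_uA_nv, 0.6F_yA_gv) + U_bs·F_u·A_nt = 93.84 kips → 46.9 kips.
Block shear governs: 46.9 kips.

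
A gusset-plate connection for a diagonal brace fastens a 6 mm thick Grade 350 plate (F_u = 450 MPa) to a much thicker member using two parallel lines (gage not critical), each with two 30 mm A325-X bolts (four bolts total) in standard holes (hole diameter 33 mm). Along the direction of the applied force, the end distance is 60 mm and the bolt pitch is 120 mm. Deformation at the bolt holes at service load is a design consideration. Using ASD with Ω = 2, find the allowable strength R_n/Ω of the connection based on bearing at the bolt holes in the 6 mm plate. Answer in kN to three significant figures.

335 kN

Per bolt r_n = 1.2 l_c t F_u ≤ 2.4 d t F_u; upper limit = 2.4 × 30 × 6 × 450 / 1000 = 194.4 kN.
Edge bolt: l_c = 60 − 33/2 = 43.5 mm → 1.2 × 43.5 × 6 × 450 / 1000 = 140.9 → r_n = 140.9 kN.
Interior bolts: l_c = 120 − 33 = 87 mm → 1.2 × 87 × 6 × 450 / 1000 = 281.9 → r_n = 194.4 kN.
R_n = 2 × 140.9 + 2 × 194.4 = 670.7 kN.
Allowable strength R_n/Ω = 670.7 / 2 = 335 kN.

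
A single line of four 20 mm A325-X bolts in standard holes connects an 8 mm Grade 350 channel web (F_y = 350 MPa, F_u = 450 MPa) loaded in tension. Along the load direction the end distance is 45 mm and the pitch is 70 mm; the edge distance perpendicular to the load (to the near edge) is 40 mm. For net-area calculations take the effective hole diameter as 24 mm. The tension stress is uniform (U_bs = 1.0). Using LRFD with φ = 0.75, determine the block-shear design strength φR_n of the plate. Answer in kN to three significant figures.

353 kN

Shear plane L_v = 45 + 3·70 = 255 mm; A_gv = 255 × 8 = 2040 mm².
A_nv = (255 − 3.5·24) × 8 = 1368 mm².
A_nt = (40 − 0.5·24) × 8 = 224 mm².
0.6 F_u A_nv = 369.4 kN; 0.6 F_y A_gv = 428.4 kN → shear rupture governs the shear term.
R_n = 369.4 + 1.0 × 450 × 224 / 1000 = 470.2 kN.
Design strength φR_n = 0.75 × 470.2 = 353 kN.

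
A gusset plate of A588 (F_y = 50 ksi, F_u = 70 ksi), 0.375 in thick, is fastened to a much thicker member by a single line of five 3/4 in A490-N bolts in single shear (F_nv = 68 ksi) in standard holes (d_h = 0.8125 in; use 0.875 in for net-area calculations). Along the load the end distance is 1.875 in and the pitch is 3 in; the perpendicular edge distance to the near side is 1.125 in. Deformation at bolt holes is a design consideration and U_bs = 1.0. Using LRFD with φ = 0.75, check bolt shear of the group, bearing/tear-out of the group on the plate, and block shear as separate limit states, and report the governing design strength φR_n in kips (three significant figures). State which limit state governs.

113 kips (bolt shear governs)

Bolt shear: A_b = π·0.75²/4 = 0.4418 in²; R_n = 68 × 0.4418 × 5 × 1 = 150.2 kips → 0.75 × 150.2 = 113 kips.
Bearing: edge l_c = 1.469, r_n = 46.27 kips; interior l_c = 2.188, r_n = 47.25 kips; R_n = 46.27 + 4·47.25 = 235.3 kips → 176 kips.
Block shear: A_gv = 5.203, A_nv = 3.727, A_nt = 0.2578 in²; R_n = min(0.6F_uA_nv, 0.6F_yA_gv) + U_bs·F_u·A_nt = 174.1 kips → 131 kips.
Bolt shear governs: 113 kips.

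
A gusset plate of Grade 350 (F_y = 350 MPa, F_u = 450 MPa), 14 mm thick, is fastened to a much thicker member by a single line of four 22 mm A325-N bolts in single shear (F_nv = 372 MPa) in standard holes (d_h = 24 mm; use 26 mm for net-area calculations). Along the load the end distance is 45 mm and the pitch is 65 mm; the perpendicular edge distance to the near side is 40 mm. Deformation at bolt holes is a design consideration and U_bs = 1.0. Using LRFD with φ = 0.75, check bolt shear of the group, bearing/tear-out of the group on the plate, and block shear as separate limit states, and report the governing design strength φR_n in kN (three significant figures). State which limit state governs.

424 kN (bolt shear governs)

Bolt shear: A_b = π·22²/4 = 380.1 mm²; R_n = 372 × 380.1 × 4 × 1 / 1000 = 565.6 kN → 0.75 × 565.6 = 424 kN.
Bearing: edge l_c = 33, r_n = 249.5 kN; interior l_c = 41, r_n = 310 kN; R_n = 249.5 + 3·310 = 1179 kN → 885 kN.
Block shear: A_gv = 3360, A_nv = 2086, A_nt = 378 mm²; R_n = min(0.6F_uA_nv, 0.6F_yA_gv) + U_bs·F_u·A_nt = 733.3 kN → 550 kN.
Bolt shear governs: 424 kN.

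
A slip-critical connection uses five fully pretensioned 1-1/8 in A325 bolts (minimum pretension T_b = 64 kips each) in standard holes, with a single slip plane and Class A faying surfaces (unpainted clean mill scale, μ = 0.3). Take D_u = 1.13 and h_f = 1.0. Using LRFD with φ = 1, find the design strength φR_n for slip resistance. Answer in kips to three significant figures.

R_n = μ · D_u · h_f · T_b · n_s · n_b = 0.3 × 1.13 × 1.0 × 64 × 1 × 5 = 108.5 kips.
Design strength φR_n = 1 × 108.5 = 108 kips.

108 kips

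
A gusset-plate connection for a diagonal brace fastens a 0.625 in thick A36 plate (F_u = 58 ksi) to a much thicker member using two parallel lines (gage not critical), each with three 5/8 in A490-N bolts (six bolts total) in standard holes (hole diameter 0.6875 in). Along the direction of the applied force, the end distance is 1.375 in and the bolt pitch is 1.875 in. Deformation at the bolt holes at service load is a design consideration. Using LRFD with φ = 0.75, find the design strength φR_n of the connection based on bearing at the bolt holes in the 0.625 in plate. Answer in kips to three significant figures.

Per bolt r_n = 1.2 l_c t F_u ≤ 2.4 d t F_u; upper limit = 2.4 × 0.625 × 0.625 × 58 = 54.38 kips.
Edge bolt: l_c = 1.375 − 0.6875/2 = 1.031 in → 1.2 × 1.031 × 0.625 × 58 = 44.86 → r_n = 44.86 kips.
Interior bolts: l_c = 1.875 − 0.6875 = 1.188 in → 1.2 × 1.188 × 0.625 × 58 = 51.66 → r_n = 51.66 kips.
R_n = 2 × 44.86 + 4 × 51.66 = 296.3 kips.
Design strength φR_n = 0.75 × 296.3 = 222 kips.

222 kips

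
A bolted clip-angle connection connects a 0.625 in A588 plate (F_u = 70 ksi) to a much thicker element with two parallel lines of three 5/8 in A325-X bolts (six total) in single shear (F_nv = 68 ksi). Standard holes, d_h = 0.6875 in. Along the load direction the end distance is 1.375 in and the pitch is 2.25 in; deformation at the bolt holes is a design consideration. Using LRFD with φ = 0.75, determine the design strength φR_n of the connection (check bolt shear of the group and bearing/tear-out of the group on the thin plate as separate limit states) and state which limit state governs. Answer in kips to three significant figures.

93.9 kips (bolt shear governs)

Bolt shear: A_b = π·0.625²/4 = 0.3068 in²; R_n = 68 × 0.3068 × 6 × 1 = 125.2 kips → 0.75 × 125.2 = 93.9 kips.
Bearing (1.2 l_c t F_u ≤ 2.4 d t F_u): upper limit = 2.4·0.625·0.625·70 = 65.62 kips.
  Edge l_c = 1.375 − 0.6875/2 = 1.031 → r_n = 54.14 kips; interior l_c = 2.25 − 0.6875 = 1.562 → r_n = 65.62 kips.
  R_n,bearing = 2·54.14 + 4·65.62 = 370.8 kips → 0.75 × 370.8 = 278 kips.
Bolt shear governs: 93.9 kips.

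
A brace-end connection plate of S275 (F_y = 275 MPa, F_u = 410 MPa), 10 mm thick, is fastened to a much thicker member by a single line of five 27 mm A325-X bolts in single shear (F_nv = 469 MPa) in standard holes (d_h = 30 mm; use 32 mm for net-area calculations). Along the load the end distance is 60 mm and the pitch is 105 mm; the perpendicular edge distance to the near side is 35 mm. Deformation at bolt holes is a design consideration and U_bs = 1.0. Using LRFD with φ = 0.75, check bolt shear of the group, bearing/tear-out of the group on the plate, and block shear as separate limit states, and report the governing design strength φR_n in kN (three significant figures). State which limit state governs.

Bolt shear: A_b = π·27²/4 = 572.6 mm²; R_n = 469 × 572.6 × 5 × 1 / 1000 = 1343 kN → 0.75 × 1343 = 1010 kN.
Bearing: edge l_c = 45, r_n = 221.4 kN; interior l_c = 75, r_n = 265.7 kN; R_n = 221.4 + 4·265.7 = 1284 kN → 963 kN.
Block shear: A_gv = 4800, A_nv = 3360, A_nt = 190 mm²; R_n = min(0.6F_uA_nv, 0.6F_yA_gv) + U_bs·F_u·A_nt = 869.9 kN → 652 kN.
Block shear governs: 652 kN.

652 kN (block shear governs)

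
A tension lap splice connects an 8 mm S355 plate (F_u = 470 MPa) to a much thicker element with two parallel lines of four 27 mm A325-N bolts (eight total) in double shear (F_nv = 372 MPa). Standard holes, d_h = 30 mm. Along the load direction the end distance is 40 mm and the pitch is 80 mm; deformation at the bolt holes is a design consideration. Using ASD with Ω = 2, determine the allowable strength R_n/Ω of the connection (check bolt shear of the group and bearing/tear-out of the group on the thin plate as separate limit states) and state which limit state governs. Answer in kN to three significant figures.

790 kN (bearing governs)

Bolt shear: A_b = π·27²/4 = 572.6 mm²; R_n = 372 × 572.6 × 8 × 2 / 1000 = 3408 kN → 3408 / 2 = 1700 kN.
Bearing (1.2 l_c t F_u ≤ 2.4 d t F_u): upper limit = 2.4·27·8·470 / 1000 = 243.6 kN.
  Edge l_c = 40 − 30/2 = 25 → r_n = 112.8 kN; interior l_c = 80 − 30 = 50 → r_n = 225.6 kN.
  R_n,bearing = 2·112.8 + 6·225.6 = 1579 kN → 1579 / 2 = 790 kN.
Bearing governs: 790 kN.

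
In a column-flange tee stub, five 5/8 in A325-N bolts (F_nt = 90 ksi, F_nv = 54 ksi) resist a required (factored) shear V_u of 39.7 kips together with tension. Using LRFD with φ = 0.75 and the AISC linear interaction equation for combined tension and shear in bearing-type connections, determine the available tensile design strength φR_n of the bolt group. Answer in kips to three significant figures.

68.4 kips

A_b = π·0.625²/4 = 0.3068 in²; f_rv = 39.7 / (5 × 0.3068) = 25.88 ksi.
F'_nt = 1.3 F_nt − (F_nt / φF_nv) f_rv = 1.3·90 − (90/(0.75·54))·25.88 = 59.49 ksi, capped at F_nt → F'_nt = 59.49 ksi.
R_n = F'_nt · A_b · n = 59.49 × 0.3068 × 5 = 91.25 kips.
Design strength φR_n = 0.75 × 91.25 = 68.4 kips.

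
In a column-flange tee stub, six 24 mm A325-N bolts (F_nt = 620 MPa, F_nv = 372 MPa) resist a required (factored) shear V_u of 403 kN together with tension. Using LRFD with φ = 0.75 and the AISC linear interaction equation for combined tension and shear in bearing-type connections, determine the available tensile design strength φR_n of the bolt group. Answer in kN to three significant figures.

969 kN

A_b = π·24²/4 = 452.4 mm²; f_rv = 403 × 1000 / (6 × 452.4) = 148.5 MPa.
F'_nt = 1.3 F_nt − (F_nt / φF_nv) f_rv = 1.3·620 − (620/(0.75·372))·148.5 = 476.1 MPa, capped at F_nt → F'_nt = 476.1 MPa.
R_n = F'_nt · A_b · n = 476.1 × 452.4 × 6 / 1000 = 1292 kN.
Design strength φR_n = 0.75 × 1292 = 969 kN.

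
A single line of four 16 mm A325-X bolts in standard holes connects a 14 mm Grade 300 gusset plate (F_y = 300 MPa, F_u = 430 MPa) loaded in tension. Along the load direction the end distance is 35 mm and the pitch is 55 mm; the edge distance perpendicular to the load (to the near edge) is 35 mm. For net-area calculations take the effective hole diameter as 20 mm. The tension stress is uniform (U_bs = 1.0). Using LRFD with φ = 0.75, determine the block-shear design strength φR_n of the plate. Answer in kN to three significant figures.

Shear plane L_v = 35 + 3·55 = 200 mm; A_gv = 200 × 14 = 2800 mm².
A_nv = (200 − 3.5·20) × 14 = 1820 mm².
A_nt = (35 − 0.5·20) × 14 = 350 mm².
0.6 F_u A_nv = 469.6 kN; 0.6 F_y A_gv = 504 kN → shear rupture governs the shear term.
R_n = 469.6 + 1.0 × 430 × 350 / 1000 = 620.1 kN.
Design strength φR_n = 0.75 × 620.1 = 465 kN.

465 kN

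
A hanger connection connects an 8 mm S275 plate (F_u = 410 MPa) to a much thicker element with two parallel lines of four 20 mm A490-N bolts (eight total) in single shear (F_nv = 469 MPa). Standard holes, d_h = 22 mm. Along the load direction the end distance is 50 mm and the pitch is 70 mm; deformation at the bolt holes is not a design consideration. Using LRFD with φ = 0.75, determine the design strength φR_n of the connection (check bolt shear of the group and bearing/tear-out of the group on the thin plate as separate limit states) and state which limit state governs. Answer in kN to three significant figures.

Bolt shear: A_b = π·20²/4 = 314.2 mm²; R_n = 469 × 314.2 × 8 × 1 / 1000 = 1179 kN → 0.75 × 1179 = 884 kN.
Bearing (1.5 l_c t F_u ≤ 3.0 d t F_u): upper limit = 3.0·20·8·410 / 1000 = 196.8 kN.
  Edge l_c = 50 − 22/2 = 39 → r_n = 191.9 kN; interior l_c = 70 − 22 = 48 → r_n = 196.8 kN.
  R_n,bearing = 2·191.9 + 6·196.8 = 1565 kN → 0.75 × 1565 = 1170 kN.
Bolt shear governs: 884 kN.

884 kN (bolt shear governs)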